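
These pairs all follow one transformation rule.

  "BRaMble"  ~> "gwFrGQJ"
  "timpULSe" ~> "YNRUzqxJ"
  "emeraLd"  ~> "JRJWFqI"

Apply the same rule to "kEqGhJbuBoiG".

PjVlMoGZgTNl

In each case the input is transformed by: shift every letter 5 places forward in the alphabet (wrapping around), then flip the case of every letter.
Starting from "kEqGhJbuBoiG": after the first operation, "pJvLmOgzGtnL"; after the second, "PjVlMoGZgTNl".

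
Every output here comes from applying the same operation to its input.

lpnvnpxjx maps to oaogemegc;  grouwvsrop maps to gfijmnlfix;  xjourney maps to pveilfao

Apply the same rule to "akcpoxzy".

pqofgtbr

Rule — reverse the string, then shift every letter 9 places backward in the alphabet (wrapping around).
For "akcpoxzy" the result is "pqofgtbr".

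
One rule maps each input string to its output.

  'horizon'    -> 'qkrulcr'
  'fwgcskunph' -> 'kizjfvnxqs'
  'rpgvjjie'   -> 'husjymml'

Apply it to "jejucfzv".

In each case the input is transformed by: shift every letter 3 places forward in the alphabet (wrapping around), then move the last character to the front.
Working it through for "jejucfzv": intermediate "mhmxficy", final "ymhmxfic".

ymhmxfic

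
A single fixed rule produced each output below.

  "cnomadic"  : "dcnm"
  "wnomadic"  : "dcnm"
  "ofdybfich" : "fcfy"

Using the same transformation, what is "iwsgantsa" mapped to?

nswg

The transformation: keep every other character starting from the second (positions 2nd, 4th, 6th, ...), then swap the front and back halves of the string.
Applying both steps to "iwsgantsa": "wgns", then "nswg".
(Check on "ofdybfich": → "fyfc" → "fcfy" ✓)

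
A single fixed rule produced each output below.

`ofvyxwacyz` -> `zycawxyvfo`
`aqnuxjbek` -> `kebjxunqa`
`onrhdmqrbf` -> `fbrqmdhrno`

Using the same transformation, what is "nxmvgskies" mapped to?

What's happening: reverse the string.
"nxmvgskies" → "seiksgvmxn".

seiksgvmxn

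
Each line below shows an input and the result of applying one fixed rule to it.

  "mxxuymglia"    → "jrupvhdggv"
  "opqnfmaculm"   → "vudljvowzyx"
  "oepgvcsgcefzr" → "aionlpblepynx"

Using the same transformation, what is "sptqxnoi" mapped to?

The transformation: shift every letter 9 places forward in the alphabet (wrapping around), then reverse the string.
Applying both steps to "sptqxnoi": "byczgwxr", then "rxwgzcyb".

rxwgzcyb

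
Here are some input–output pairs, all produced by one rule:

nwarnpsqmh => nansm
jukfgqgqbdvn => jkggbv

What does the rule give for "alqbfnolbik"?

aqfobk

In each case the input is transformed by: keep every other character starting from the first (positions 1st, 3rd, 5th, ...).
Applying that to "alqbfnolbik" gives "aqfobk".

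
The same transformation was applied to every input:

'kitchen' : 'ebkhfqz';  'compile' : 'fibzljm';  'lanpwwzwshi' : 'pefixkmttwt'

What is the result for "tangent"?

bkqqxkd

Looking at the pairs, the operation is to move the last 3 characters to the front (rotate right by 3), then shift every letter 3 places backward in the alphabet (wrapping around).
Starting from "tangent": after the first operation, "enttang"; after the second, "bkqqxkd".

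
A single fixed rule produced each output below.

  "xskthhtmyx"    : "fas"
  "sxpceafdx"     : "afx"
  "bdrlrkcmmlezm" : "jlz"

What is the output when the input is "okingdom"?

The pattern: shift every letter 8 places forward in the alphabet (wrapping around), then keep only the first 3 characters.
Applying that to "okingdom" gives "wsq".
(Check on "bdrlrkcmmlezm": → "jlztzskuutmhu" → "jlz" ✓)

wsq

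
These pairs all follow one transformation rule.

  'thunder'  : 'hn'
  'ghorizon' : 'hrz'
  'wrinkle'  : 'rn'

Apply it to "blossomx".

lso

What's happening: delete the last 2 characters, then keep every other character starting from the second (positions 2nd, 4th, 6th, ...).
On "blossomx" that produces "lso".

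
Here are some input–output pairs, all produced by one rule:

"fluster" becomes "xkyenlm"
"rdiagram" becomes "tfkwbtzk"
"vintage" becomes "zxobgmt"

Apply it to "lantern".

kgetgmx

In each case the input is transformed by: move the last 2 characters to the front (rotate right by 2), then shift every letter 7 places backward in the alphabet (wrapping around).
For "lantern", step one produces "rnlante"; step two turns that into "kgetgmx".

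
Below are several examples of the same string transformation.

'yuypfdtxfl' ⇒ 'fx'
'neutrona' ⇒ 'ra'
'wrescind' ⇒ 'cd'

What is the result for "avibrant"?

rt

In each case the input is transformed by: keep one character in every 3, starting at position 2 (positions 2nd, 5th, 8th, ...), then delete the first character.
Starting from "avibrant": after the first operation, "vrt"; after the second, "rt".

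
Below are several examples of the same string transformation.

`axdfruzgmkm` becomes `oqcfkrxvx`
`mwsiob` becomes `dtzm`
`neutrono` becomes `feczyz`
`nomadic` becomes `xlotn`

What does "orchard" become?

What's happening: shift every letter 11 places forward in the alphabet (wrapping around), then delete the first 2 characters.
Applying both steps to "orchard": "zcnslco", then "nslco".

nslco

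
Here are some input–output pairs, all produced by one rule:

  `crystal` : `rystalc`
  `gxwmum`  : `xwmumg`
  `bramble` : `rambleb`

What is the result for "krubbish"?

The transformation: move the first character to the end.
Applying that to "krubbish" gives "rubbishk".

rubbishk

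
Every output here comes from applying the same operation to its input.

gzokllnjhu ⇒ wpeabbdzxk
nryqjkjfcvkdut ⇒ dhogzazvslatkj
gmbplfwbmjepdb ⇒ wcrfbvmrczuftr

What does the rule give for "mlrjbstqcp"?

Looking at the pairs, the operation is to shift every letter 10 places backward in the alphabet (wrapping around).
So "mlrjbstqcp" becomes "cbhzrijgsf".

cbhzrijgsf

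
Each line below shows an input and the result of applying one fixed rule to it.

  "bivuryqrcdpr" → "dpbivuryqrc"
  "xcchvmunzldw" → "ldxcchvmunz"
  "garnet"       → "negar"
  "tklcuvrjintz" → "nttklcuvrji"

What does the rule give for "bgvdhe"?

dhbgv

What's happening: delete the last character, then move the last 2 characters to the front (rotate right by 2).
For "bgvdhe", step one produces "bgvdh"; step two turns that into "dhbgv".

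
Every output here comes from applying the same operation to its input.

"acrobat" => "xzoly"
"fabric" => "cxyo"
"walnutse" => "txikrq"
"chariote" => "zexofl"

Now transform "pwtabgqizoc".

The transformation: delete the last 2 characters, then shift every letter 3 places backward in the alphabet (wrapping around).
Working it through for "pwtabgqizoc": intermediate "pwtabgqiz", final "mtqxydnfw".

mtqxydnfw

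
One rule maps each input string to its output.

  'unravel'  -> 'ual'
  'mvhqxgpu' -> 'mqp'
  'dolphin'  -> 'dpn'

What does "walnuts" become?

The transformation: keep one character in every 3, starting at position 1 (positions 1st, 4th, 7th, ...).
Doing the same to "walnuts": "wns".

wns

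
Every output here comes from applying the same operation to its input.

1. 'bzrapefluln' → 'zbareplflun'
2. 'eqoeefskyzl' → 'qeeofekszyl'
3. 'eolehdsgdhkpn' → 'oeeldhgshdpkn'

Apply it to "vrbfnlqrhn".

rvfblnrqnh

The rule is to swap each adjacent pair of characters (1↔2, 3↔4, ...).
Applying that to "vrbfnlqrhn" gives "rvfblnrqnh".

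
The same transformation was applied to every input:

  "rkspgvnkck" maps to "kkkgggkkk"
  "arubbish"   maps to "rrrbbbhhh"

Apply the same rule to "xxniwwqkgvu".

xxxwwwkkkuuu

In each case the input is transformed by: keep one character in every 3, starting at position 2 (positions 2nd, 5th, 8th, ...), then repeat every character 3 times.
Starting from "xxniwwqkgvu": after the first operation, "xwku"; after the second, "xxxwwwkkkuuu".
(Check on "arubbish": → "rbh" → "rrrbbbhhh" ✓)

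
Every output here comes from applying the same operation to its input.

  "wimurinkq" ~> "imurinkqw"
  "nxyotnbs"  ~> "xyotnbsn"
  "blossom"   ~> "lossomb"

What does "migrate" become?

The pattern: move the first character to the end.
"migrate" → "igratem".

igratem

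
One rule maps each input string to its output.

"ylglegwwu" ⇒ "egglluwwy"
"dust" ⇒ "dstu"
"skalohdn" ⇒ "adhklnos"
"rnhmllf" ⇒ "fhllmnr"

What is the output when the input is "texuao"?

aeotux

Rule — sort the characters into alphabetical order.
On "texuao" that produces "aeotux".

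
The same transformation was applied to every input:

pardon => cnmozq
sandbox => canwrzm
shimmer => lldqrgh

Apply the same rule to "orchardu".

The rule is to move the first 3 characters to the end (rotate left by 3), then shift every letter 1 place backward in the alphabet (wrapping around).
"orchardu" → "gzqctnqb".

gzqctnqb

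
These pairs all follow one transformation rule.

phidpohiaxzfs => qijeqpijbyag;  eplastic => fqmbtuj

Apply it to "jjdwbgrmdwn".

Each output is the input with this applied: delete the last character, then shift every letter 1 place forward in the alphabet (wrapping around).
For "jjdwbgrmdwn", step one produces "jjdwbgrmdw"; step two turns that into "kkexchsnex".

kkexchsnex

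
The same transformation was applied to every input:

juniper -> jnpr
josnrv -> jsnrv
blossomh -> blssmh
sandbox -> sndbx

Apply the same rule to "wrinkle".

The pattern: remove every vowel.
Doing the same to "wrinkle": "wrnkl".

wrnkl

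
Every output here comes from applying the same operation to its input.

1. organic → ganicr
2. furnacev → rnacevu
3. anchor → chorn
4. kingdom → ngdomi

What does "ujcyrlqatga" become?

What's happening: delete the first character, then move the first character to the end.
Starting from "ujcyrlqatga": after the first operation, "jcyrlqatga"; after the second, "cyrlqatgaj".

cyrlqatgaj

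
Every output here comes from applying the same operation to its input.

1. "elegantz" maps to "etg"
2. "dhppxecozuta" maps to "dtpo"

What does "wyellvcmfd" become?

What's happening: take characters alternately from the front and the back (1st, last, 2nd, 2nd-last, ...), then keep one character in every 3, starting at position 1 (positions 1st, 4th, 7th, ...).
Applying that to "wyellvcmfd" gives "wflv".

wflv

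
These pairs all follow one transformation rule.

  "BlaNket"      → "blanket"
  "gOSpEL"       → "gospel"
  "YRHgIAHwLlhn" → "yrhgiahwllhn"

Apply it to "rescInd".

rescind

The pattern: convert every letter to lowercase.
Doing the same to "rescInd": "rescind".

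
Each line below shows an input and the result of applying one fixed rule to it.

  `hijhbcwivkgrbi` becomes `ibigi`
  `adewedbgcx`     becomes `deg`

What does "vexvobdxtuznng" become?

eoxzg

Each output is the input with this applied: keep one character in every 3, starting at position 2 (positions 2nd, 5th, 8th, ...).
For "vexvobdxtuznng" the result is "eoxzg".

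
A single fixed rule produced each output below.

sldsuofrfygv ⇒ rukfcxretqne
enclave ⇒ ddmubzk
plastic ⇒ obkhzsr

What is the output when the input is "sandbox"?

The rule is to shift every letter 1 place backward in the alphabet (wrapping around), then take characters alternately from the front and the back (1st, last, 2nd, 2nd-last, ...).
For "sandbox", step one produces "rzmcanw"; step two turns that into "rwznmac".

rwznmac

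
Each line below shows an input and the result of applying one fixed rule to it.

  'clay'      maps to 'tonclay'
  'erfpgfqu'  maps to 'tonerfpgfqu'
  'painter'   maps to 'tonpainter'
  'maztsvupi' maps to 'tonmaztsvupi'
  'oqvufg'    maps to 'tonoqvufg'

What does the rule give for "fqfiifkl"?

In each case the input is transformed by: prepend "ton".
Doing the same to "fqfiifkl": "tonfqfiifkl".

tonfqfiifkl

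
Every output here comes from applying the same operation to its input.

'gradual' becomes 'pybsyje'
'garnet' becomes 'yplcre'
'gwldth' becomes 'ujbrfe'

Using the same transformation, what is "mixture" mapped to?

gvrspck

The rule is to shift every letter 2 places backward in the alphabet (wrapping around), then move the first character to the end.
So "mixture" becomes "gvrspck".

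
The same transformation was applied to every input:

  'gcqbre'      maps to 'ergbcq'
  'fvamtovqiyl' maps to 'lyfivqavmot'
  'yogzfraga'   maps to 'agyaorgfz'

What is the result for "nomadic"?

Looking at the pairs, the operation is to move the last character to the front, then take characters alternately from the front and the back (1st, last, 2nd, 2nd-last, ...).
"nomadic" → "cnomadi" → "cindoam".
(Check on "fvamtovqiyl": → "lfvamtovqiy" → "lyfivqavmot" ✓)

cindoam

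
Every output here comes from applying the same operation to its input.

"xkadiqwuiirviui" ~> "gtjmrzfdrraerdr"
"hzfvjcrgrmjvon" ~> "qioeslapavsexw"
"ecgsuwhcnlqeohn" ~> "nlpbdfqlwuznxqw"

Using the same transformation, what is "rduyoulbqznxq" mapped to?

The pattern: shift every letter 9 places forward in the alphabet (wrapping around).
So "rduyoulbqznxq" becomes "amdhxdukziwgz".

amdhxdukziwgz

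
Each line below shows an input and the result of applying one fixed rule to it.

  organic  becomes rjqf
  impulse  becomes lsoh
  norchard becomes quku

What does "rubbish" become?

Each output is the input with this applied: shift every letter 3 places forward in the alphabet (wrapping around), then keep every other character starting from the first (positions 1st, 3rd, 5th, ...).
For "rubbish", step one produces "uxeelvk"; step two turns that into "uelk".

uelk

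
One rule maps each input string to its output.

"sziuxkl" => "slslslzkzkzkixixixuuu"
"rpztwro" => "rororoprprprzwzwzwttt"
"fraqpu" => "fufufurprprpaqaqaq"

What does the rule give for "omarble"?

oeoeoemlmlmlabababrrr

The pattern: repeat every character 3 times, then take characters alternately from the front and the back (1st, last, 2nd, 2nd-last, ...).
On "omarble": the first step gives "ooommmaaarrrbbbllleee", and the second then gives "oeoeoemlmlmlabababrrr".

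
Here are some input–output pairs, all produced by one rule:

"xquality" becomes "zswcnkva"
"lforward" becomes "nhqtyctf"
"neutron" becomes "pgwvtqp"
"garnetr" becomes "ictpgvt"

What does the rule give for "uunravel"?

wwptcxgn

The transformation: shift every letter 2 places forward in the alphabet (wrapping around).
So "uunravel" becomes "wwptcxgn".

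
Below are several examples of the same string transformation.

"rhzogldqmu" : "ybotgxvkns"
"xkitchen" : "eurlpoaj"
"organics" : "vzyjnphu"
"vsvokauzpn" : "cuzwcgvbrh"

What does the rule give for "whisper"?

Looking at the pairs, the operation is to take characters alternately from the front and the back (1st, last, 2nd, 2nd-last, ...), then shift every letter 7 places forward in the alphabet (wrapping around).
Starting from "whisper": after the first operation, "wrheips"; after the second, "dyolpwz".

dyolpwz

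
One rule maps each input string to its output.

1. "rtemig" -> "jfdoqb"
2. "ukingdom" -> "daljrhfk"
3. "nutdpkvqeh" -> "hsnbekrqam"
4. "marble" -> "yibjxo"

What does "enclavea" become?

xsbxbkzi

In each case the input is transformed by: swap the front and back halves of the string, then shift every letter 3 places backward in the alphabet (wrapping around).
Doing the same to "enclavea": "xsbxbkzi".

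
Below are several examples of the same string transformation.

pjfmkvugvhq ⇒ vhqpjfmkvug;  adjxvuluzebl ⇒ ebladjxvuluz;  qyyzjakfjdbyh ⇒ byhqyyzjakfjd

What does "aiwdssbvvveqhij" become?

Rule — move the last 3 characters to the front (rotate right by 3).
Applying that to "aiwdssbvvveqhij" gives "hijaiwdssbvvveq".

hijaiwdssbvvveq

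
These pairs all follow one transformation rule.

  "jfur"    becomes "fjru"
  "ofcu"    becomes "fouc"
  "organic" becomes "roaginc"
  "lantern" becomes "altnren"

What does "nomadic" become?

The rule is to swap each adjacent pair of characters (1↔2, 3↔4, ...).
Applying that to "nomadic" gives "onamidc".

onamidc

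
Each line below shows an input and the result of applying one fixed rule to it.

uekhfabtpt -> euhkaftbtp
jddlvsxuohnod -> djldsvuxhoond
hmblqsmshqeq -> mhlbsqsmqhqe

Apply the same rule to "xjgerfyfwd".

The transformation: swap each adjacent pair of characters (1↔2, 3↔4, ...).
On "xjgerfyfwd" that produces "jxegfrfydw".

jxegfrfydw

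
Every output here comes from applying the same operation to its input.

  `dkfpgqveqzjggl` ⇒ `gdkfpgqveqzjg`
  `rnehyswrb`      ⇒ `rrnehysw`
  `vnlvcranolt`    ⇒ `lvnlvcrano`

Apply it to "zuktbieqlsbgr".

gzuktbieqlsb

What's happening: delete the last character, then move the last character to the front.
Applying both steps to "zuktbieqlsbgr": "zuktbieqlsbg", then "gzuktbieqlsb".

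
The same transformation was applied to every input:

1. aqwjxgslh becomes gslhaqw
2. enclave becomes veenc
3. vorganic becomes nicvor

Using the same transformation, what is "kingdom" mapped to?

omkin

The rule is to move the first 3 characters to the end (rotate left by 3), then delete the first 2 characters.
For "kingdom", step one produces "gdomkin"; step two turns that into "omkin".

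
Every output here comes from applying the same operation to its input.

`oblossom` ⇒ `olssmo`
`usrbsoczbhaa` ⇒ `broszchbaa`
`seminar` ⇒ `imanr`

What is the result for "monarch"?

Rule — delete the first 2 characters, then swap each adjacent pair of characters (1↔2, 3↔4, ...).
On "monarch" that produces "ancrh".
(Check on "usrbsoczbhaa": → "rbsoczbhaa" → "broszchbaa" ✓)

ancrh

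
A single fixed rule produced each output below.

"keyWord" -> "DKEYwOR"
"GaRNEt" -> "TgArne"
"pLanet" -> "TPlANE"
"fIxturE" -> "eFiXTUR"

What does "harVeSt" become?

What's happening: move the last character to the front, then flip the case of every letter.
On "harVeSt": the first step gives "tharVeS", and the second then gives "THARvEs".

THARvEs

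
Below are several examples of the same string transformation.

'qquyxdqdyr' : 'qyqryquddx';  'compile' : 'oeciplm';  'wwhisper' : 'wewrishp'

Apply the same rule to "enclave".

The transformation: swap each adjacent pair of characters (1↔2, 3↔4, ...), then take characters alternately from the front and the back (1st, last, 2nd, 2nd-last, ...).
"enclave" → "nelcvae" → "neealvc".

neealvc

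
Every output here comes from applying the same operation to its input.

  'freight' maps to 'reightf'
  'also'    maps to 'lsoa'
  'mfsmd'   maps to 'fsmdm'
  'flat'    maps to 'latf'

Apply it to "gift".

The transformation: move the first character to the end.
Doing the same to "gift": "iftg".

iftg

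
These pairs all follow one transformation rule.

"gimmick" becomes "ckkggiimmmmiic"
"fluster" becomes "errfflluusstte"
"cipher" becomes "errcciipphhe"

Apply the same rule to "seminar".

Each output is the input with this applied: double every character, then move the last 3 characters to the front (rotate right by 3).
On "seminar": the first step gives "sseemmiinnaarr", and the second then gives "arrsseemmiinna".

arrsseemmiinna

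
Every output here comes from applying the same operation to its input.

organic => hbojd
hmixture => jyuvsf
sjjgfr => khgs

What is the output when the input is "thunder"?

voefs

The transformation: shift every letter 1 place forward in the alphabet (wrapping around), then delete the first 2 characters.
Working it through for "thunder": intermediate "uivoefs", final "voefs".
(Check on "hmixture": → "injyuvsf" → "jyuvsf" ✓)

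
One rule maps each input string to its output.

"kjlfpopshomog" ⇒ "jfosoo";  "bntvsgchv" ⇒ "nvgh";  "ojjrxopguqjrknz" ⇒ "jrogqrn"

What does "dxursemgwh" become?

xregh

The pattern: keep every other character starting from the second (positions 2nd, 4th, 6th, ...).
On "dxursemgwh" that produces "xregh".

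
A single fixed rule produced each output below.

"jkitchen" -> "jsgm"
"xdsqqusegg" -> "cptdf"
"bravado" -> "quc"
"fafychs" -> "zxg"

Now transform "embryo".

lqn

The rule is to keep every other character starting from the second (positions 2nd, 4th, 6th, ...), then shift every letter 1 place backward in the alphabet (wrapping around).
Starting from "embryo": after the first operation, "mro"; after the second, "lqn".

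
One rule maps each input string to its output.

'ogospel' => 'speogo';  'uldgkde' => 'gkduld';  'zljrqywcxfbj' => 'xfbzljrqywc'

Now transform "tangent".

What's happening: delete the last character, then move the last 3 characters to the front (rotate right by 3).
Applying that to "tangent" gives "gentan".

gentan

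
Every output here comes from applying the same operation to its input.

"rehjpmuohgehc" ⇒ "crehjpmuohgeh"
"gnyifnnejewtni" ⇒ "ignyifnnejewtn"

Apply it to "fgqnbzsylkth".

hfgqnbzsylkt

The rule is to move the last character to the front.
For "fgqnbzsylkth" the result is "hfgqnbzsylkt".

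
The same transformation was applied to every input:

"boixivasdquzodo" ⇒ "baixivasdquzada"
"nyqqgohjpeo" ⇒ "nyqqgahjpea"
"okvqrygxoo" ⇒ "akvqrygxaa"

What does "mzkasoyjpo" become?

The transformation: replace every "o" with "a".
On "mzkasoyjpo" that produces "mzkasayjpa".

mzkasayjpa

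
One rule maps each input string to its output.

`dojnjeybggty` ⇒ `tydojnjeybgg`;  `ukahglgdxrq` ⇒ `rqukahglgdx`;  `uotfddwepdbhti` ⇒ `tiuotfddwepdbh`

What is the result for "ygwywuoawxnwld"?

Looking at the pairs, the operation is to move the last 2 characters to the front (rotate right by 2).
On "ygwywuoawxnwld" that produces "ldygwywuoawxnw".

ldygwywuoawxnw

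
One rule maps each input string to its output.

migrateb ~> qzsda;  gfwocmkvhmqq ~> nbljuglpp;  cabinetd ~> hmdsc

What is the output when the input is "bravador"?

Looking at the pairs, the operation is to shift every letter 1 place backward in the alphabet (wrapping around), then delete the first 3 characters.
Starting from "bravador": after the first operation, "aqzuzcnq"; after the second, "uzcnq".

uzcnq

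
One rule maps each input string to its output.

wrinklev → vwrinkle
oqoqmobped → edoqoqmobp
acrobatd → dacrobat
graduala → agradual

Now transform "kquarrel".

lkquarre

The transformation: swap the front and back halves of the string, then move the first 3 characters to the end (rotate left by 3).
So "kquarrel" becomes "lkquarre".
(Check on "oqoqmobped": → "obpedoqoqm" → "edoqoqmobp" ✓)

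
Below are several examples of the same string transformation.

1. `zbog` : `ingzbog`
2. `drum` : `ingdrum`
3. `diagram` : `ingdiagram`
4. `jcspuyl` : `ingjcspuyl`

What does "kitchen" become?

ingkitchen

Rule — prepend "ing".
So "kitchen" becomes "ingkitchen".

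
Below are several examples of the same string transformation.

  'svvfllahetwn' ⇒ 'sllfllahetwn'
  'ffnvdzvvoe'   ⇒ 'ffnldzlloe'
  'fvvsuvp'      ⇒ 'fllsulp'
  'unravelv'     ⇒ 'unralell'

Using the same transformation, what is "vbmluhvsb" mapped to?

lbmluhlsb

Looking at the pairs, the operation is to replace every "v" with "l".
For "vbmluhvsb" the result is "lbmluhlsb".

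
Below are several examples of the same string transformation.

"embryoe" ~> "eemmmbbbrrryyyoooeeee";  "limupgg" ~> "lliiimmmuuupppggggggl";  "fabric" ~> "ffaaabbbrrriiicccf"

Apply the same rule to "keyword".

The transformation: repeat every character 3 times, then move the first character to the end.
Applying both steps to "keyword": "kkkeeeyyywwwooorrrddd", then "kkeeeyyywwwooorrrdddk".

kkeeeyyywwwooorrrdddk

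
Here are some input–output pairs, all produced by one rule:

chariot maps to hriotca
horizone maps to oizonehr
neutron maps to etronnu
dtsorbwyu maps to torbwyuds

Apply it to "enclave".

nlaveec

The pattern: move the first 2 characters to the end (rotate left by 2), then swap the first and last characters.
On "enclave": the first step gives "claveen", and the second then gives "nlaveec".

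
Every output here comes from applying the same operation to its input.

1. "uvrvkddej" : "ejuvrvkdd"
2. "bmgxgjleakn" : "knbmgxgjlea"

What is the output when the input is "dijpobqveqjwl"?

In each case the input is transformed by: move the last 2 characters to the front (rotate right by 2).
Doing the same to "dijpobqveqjwl": "wldijpobqveqj".

wldijpobqveqj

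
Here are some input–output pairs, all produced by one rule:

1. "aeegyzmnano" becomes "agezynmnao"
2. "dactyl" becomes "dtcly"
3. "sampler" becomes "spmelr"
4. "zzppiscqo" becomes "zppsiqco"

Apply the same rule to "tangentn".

tgnnent

What's happening: swap each adjacent pair of characters (1↔2, 3↔4, ...), then delete the first character.
On "tangentn" that produces "tgnnent".
(Check on "dactyl": → "adtcly" → "dtcly" ✓)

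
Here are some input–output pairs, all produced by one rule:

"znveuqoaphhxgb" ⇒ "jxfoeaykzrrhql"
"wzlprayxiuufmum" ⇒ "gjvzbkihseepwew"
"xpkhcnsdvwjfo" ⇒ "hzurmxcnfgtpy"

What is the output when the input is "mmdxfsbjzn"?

wwnhpcltjx

The pattern: shift every letter 10 places forward in the alphabet (wrapping around).
"mmdxfsbjzn" → "wwnhpcltjx".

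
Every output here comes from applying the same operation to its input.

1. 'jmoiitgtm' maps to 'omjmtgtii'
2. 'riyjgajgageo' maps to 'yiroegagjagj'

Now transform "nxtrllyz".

txnzyllr

The rule is to reverse the string, then move the last 3 characters to the front (rotate right by 3).
Working it through for "nxtrllyz": intermediate "zyllrtxn", final "txnzyllr".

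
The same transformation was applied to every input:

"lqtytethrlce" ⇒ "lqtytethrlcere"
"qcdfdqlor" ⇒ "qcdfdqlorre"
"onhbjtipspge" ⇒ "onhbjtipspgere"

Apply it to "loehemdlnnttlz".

loehemdlnnttlzre

In each case the input is transformed by: append "re".
Applying that to "loehemdlnnttlz" gives "loehemdlnnttlzre".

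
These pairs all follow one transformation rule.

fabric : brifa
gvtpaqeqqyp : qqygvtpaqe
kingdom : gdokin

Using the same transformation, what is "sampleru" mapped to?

lersamp

The pattern: delete the last character, then move the last 3 characters to the front (rotate right by 3).
Starting from "sampleru": after the first operation, "sampler"; after the second, "lersamp".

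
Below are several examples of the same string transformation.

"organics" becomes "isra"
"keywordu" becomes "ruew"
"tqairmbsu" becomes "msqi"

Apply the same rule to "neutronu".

Each output is the input with this applied: keep every other character starting from the second (positions 2nd, 4th, 6th, ...), then move the first 2 characters to the end (rotate left by 2).
Applying both steps to "neutronu": "etou", then "ouet".
(Check on "tqairmbsu": → "qims" → "msqi" ✓)

ouet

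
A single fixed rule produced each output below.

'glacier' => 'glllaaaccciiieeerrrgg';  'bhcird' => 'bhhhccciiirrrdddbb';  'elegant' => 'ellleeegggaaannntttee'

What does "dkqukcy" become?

dkkkqqquuukkkcccyyydd

The pattern: repeat every character 3 times, then move the first 2 characters to the end (rotate left by 2).
Starting from "dkqukcy": after the first operation, "dddkkkqqquuukkkcccyyy"; after the second, "dkkkqqquuukkkcccyyydd".
(Check on "bhcird": → "bbbhhhccciiirrrddd" → "bhhhccciiirrrdddbb" ✓)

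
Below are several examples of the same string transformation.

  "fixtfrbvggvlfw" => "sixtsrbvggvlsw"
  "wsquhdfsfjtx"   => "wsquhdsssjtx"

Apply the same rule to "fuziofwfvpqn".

suzioswsvpqn

Looking at the pairs, the operation is to replace every "f" with "s".
On "fuziofwfvpqn" that produces "suzioswsvpqn".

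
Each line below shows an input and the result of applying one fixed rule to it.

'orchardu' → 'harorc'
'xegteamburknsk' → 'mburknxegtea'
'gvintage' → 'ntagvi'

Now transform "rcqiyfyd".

iyfrcq

The pattern: delete the last 2 characters, then swap the front and back halves of the string.
Working it through for "rcqiyfyd": intermediate "rcqiyf", final "iyfrcq".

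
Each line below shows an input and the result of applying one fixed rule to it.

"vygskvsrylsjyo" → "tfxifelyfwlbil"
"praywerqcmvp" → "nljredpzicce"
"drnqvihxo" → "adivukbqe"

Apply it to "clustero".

Each output is the input with this applied: move the first 2 characters to the end (rotate left by 2), then shift every letter 13 places forward in the alphabet (wrapping around) — i.e. ROT13.
Applying both steps to "clustero": "usterocl", then "hfgrebpy".

hfgrebpy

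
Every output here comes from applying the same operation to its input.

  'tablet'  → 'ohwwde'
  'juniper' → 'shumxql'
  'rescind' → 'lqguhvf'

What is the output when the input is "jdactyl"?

wbomgdf

Looking at the pairs, the operation is to move the last 3 characters to the front (rotate right by 3), then shift every letter 3 places forward in the alphabet (wrapping around).
For "jdactyl", step one produces "tyljdac"; step two turns that into "wbomgdf".
(Check on "rescind": → "indresc" → "lqguhvf" ✓)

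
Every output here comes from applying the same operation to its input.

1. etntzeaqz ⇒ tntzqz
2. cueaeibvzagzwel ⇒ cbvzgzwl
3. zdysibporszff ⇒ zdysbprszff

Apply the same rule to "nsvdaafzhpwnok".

nsvdfzhpwnk

What's happening: remove every vowel.
"nsvdaafzhpwnok" → "nsvdfzhpwnk".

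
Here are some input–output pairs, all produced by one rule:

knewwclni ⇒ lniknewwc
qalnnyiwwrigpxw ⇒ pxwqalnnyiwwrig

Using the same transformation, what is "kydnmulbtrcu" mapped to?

rcukydnmulbt

What's happening: move the last 3 characters to the front (rotate right by 3).
Applying that to "kydnmulbtrcu" gives "rcukydnmulbt".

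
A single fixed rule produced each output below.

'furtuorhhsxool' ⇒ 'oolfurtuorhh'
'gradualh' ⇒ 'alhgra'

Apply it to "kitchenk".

enkkit

The pattern: move the last 3 characters to the front (rotate right by 3), then delete the last 2 characters.
For "kitchenk", step one produces "enkkitch"; step two turns that into "enkkit".
(Check on "gradualh": → "alhgradu" → "alhgra" ✓)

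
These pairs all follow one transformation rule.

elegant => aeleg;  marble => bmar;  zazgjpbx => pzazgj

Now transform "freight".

Looking at the pairs, the operation is to delete the last 2 characters, then move the last character to the front.
Working it through for "freight": intermediate "freig", final "gfrei".

gfrei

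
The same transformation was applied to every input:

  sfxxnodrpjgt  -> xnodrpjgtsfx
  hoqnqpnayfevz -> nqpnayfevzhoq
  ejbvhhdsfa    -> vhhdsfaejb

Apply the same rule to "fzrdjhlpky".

djhlpkyfzr

What's happening: move the first 3 characters to the end (rotate left by 3).
So "fzrdjhlpky" becomes "djhlpkyfzr".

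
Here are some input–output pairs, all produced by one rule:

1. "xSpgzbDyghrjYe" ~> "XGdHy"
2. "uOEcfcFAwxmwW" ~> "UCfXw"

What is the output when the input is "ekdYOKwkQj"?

EyWJ

Each output is the input with this applied: keep one character in every 3, starting at position 1 (positions 1st, 4th, 7th, ...), then flip the case of every letter.
On "ekdYOKwkQj": the first step gives "eYwj", and the second then gives "EyWJ".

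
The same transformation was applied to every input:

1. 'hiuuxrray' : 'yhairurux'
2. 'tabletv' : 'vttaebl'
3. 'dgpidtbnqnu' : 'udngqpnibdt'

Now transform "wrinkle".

ewlrkin

The transformation: take characters alternately from the front and the back (1st, last, 2nd, 2nd-last, ...), then swap each adjacent pair of characters (1↔2, 3↔4, ...).
Starting from "wrinkle": after the first operation, "werlikn"; after the second, "ewlrkin".
(Check on "hiuuxrray": → "hyiaururx" → "yhairurux" ✓)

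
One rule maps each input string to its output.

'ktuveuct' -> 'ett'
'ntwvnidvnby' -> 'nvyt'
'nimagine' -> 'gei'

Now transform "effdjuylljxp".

What's happening: keep one character in every 3, starting at position 2 (positions 2nd, 5th, 8th, ...), then move the first character to the end.
Starting from "effdjuylljxp": after the first operation, "fjlx"; after the second, "jlxf".
(Check on "nimagine": → "ige" → "gei" ✓)

jlxf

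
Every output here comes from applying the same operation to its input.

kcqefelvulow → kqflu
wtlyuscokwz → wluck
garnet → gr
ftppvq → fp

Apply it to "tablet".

What's happening: keep every other character starting from the first (positions 1st, 3rd, 5th, ...), then delete the last character.
For "tablet", step one produces "tbe"; step two turns that into "tb".

tb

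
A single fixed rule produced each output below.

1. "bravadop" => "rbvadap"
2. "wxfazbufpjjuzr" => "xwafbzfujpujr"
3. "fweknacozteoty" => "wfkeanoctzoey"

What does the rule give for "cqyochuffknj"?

In each case the input is transformed by: swap each adjacent pair of characters (1↔2, 3↔4, ...), then delete the last character.
Working it through for "cqyochuffknj": intermediate "qcoyhcfukfjn", final "qcoyhcfukfj".

qcoyhcfukfj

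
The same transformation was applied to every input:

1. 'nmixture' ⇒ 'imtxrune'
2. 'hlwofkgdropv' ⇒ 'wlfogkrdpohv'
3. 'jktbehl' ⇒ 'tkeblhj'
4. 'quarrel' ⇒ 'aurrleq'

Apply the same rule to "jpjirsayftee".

jpriasfyetje

Looking at the pairs, the operation is to move the first character to the end, then swap each adjacent pair of characters (1↔2, 3↔4, ...).
Starting from "jpjirsayftee": after the first operation, "pjirsayfteej"; after the second, "jpriasfyetje".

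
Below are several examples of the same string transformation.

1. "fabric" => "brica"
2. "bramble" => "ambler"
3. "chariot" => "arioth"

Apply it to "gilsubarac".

Each output is the input with this applied: delete the first character, then move the first character to the end.
Applying both steps to "gilsubarac": "ilsubarac", then "lsubaraci".

lsubaraci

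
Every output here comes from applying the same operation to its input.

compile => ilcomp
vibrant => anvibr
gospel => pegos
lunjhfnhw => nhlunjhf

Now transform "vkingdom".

Rule — delete the last character, then move the last 2 characters to the front (rotate right by 2).
On "vkingdom": the first step gives "vkingdo", and the second then gives "dovking".
(Check on "gospel": → "gospe" → "pegos" ✓)

dovking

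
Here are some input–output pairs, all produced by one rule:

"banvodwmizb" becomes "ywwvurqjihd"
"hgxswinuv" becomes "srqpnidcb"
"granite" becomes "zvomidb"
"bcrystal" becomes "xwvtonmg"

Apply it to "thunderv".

The transformation: shift every letter 5 places backward in the alphabet (wrapping around), then sort the characters into reverse alphabetical order.
Starting from "thunderv": after the first operation, "ocpiyzmq"; after the second, "zyqpomic".

zyqpomic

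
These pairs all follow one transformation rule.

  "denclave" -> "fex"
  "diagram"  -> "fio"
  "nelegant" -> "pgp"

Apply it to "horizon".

The rule is to keep one character in every 3, starting at position 1 (positions 1st, 4th, 7th, ...), then shift every letter 2 places forward in the alphabet (wrapping around).
For "horizon", step one produces "hin"; step two turns that into "jkp".

jkp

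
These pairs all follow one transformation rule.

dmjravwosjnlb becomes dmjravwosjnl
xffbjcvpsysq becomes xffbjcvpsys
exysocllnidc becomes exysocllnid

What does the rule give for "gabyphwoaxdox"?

gabyphwoaxdo

Each output is the input with this applied: delete the last character.
Applying that to "gabyphwoaxdox" gives "gabyphwoaxdo".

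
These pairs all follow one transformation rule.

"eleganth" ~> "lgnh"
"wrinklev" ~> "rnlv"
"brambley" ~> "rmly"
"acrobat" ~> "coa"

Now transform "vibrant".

irn

The rule is to keep every other character starting from the second (positions 2nd, 4th, 6th, ...).
Doing the same to "vibrant": "irn".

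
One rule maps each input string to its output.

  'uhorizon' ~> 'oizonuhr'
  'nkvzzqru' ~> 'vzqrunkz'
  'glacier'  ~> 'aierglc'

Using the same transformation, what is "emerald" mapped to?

The pattern: move the first 3 characters to the end (rotate left by 3), then swap the first and last characters.
"emerald" → "raldeme" → "ealdemr".
(Check on "nkvzzqru": → "zzqrunkv" → "vzqrunkz" ✓)

ealdemr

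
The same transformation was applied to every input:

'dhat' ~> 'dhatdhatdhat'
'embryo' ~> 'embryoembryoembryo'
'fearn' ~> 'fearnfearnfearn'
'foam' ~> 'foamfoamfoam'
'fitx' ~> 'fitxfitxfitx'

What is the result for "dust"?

dustdustdust

In each case the input is transformed by: write the whole string 3 times in a row.
Applying that to "dust" gives "dustdustdust".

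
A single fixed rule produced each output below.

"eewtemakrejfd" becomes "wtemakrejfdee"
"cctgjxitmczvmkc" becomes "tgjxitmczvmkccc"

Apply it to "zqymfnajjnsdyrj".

Looking at the pairs, the operation is to move the first 2 characters to the end (rotate left by 2).
So "zqymfnajjnsdyrj" becomes "ymfnajjnsdyrjzq".

ymfnajjnsdyrjzq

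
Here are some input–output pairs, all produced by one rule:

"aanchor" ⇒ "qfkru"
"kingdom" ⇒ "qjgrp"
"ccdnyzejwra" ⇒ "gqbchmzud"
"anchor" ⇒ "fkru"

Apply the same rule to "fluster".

xvwhu

The transformation: shift every letter 3 places forward in the alphabet (wrapping around), then delete the first 2 characters.
Applying both steps to "fluster": "ioxvwhu", then "xvwhu".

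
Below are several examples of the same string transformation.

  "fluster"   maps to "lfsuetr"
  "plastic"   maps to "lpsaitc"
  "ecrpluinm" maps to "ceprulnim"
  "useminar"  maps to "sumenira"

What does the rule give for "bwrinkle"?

wbirknel

The transformation: swap each adjacent pair of characters (1↔2, 3↔4, ...).
On "bwrinkle" that produces "wbirknel".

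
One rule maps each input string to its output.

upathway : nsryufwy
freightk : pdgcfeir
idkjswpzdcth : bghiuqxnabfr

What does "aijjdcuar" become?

The rule is to swap each adjacent pair of characters (1↔2, 3↔4, ...), then shift every letter 2 places backward in the alphabet (wrapping around).
Working it through for "aijjdcuar": intermediate "iajjcdaur", final "gyhhabysp".

gyhhabysp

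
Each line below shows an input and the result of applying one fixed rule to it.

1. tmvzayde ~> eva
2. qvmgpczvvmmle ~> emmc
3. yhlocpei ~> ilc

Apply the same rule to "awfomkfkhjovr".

The pattern: take characters alternately from the front and the back (1st, last, 2nd, 2nd-last, ...), then keep one character in every 3, starting at position 2 (positions 2nd, 5th, 8th, ...).
Working it through for "awfomkfkhjovr": intermediate "arwvfoojmhkkf", final "rfjk".
(Check on "yhlocpei": → "yihelpoc" → "ilc" ✓)

rfjk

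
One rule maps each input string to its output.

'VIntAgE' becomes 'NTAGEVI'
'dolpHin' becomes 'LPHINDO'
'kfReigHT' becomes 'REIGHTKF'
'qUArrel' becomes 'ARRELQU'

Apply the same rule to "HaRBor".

RBORHA

Rule — move the first 2 characters to the end (rotate left by 2), then convert every letter to uppercase.
"HaRBor" → "RBorHa" → "RBORHA".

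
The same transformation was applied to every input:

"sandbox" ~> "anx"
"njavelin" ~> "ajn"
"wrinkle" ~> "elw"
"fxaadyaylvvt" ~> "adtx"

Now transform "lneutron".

The pattern: sort the characters into alphabetical order, then keep one character in every 3, starting at position 1 (positions 1st, 4th, 7th, ...).
For "lneutron" the result is "ent".

ent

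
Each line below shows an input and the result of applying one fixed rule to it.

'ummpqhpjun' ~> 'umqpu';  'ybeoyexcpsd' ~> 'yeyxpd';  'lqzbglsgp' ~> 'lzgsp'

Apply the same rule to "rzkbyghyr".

Each output is the input with this applied: keep every other character starting from the first (positions 1st, 3rd, 5th, ...).
"rzkbyghyr" → "rkyhr".

rkyhr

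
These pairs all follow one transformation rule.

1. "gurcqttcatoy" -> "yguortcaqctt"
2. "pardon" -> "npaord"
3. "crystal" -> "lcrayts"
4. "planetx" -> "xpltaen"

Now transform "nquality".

The pattern: swap the first and last characters, then take characters alternately from the front and the back (1st, last, 2nd, 2nd-last, ...).
"nquality" → "yqualitn" → "ynqtuial".

ynqtuial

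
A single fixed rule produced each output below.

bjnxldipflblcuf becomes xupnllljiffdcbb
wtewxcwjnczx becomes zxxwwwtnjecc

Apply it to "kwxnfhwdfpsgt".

Each output is the input with this applied: sort the characters into reverse alphabetical order.
"kwxnfhwdfpsgt" → "xwwtspnkhgffd".

xwwtspnkhgffd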